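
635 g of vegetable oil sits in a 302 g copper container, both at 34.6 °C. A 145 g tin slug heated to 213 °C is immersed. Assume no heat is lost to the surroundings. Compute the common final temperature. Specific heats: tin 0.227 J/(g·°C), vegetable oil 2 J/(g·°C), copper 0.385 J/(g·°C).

T_f ≈ 38.7 °C

Net heat exchanged in the isolated system is zero:
145×0.227×(T − 213) + 635×2×(T − 34.6) + 302×0.385×(T − 34.6) = 0
32.91(T − 213) + 1270(T − 34.6) + 116.27(T − 34.6) = 0
(32.91 + 1270 + 116.27) T = 32.91×213 + 1270×34.6 + 116.27×34.6
T ≈ 38.74 °C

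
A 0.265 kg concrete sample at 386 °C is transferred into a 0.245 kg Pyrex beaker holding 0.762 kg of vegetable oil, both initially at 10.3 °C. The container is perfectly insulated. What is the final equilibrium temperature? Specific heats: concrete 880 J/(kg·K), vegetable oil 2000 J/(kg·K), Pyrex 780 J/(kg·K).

Conservation of energy gives ΣQ = 0:
0.265×880×(T − 386) + 0.762×2000×(T − 10.3) + 0.245×780×(T − 10.3) = 0
(233.2 + 1524 + 191.1) T = 233.2×386 + 1524×10.3 + 191.1×10.3
T ≈ 55.27 °C

T_f ≈ 55.3 °C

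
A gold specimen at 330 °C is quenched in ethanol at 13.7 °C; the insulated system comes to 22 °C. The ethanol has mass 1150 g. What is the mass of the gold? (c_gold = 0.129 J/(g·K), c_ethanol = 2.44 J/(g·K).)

m ≈ 586 g

Heat lost by the gold = heat gained by the ethanol:
m×0.129×(330 − 22) = 1150×2.44×(22 − 13.7)
39.73 m = 23290  ⇒  m ≈ 586.2 g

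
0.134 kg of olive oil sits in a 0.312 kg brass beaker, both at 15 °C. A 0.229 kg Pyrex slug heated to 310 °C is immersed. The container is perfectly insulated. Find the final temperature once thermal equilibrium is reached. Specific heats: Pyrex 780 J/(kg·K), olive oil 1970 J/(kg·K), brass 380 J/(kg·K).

T_f ≈ 108.9 °C

Let T be the final temperature. ΣQ_i = 0:
0.229*780*(T − 310) + 0.134*1970*(T − 15) + 0.312*380*(T − 15) = 0
178.62(T − 310) + 263.98(T − 15) + 118.56(T − 15) = 0
(178.62 + 263.98 + 118.56) T = 178.62*310 + 263.98*15 + 118.56*15
T = 61110/561.16 ≈ 108.90 °C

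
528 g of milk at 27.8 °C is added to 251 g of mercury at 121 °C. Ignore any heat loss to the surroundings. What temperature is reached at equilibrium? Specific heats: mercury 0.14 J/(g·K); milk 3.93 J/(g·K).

Set heat shed by the hot body equal to heat absorbed by the cold body:
251·0.14·(121 − T) = 528·3.93·(T − 27.8)
35.14(121 − T) = 2075(T − 27.8)
2110.2 T = 61938  ⇒  T ≈ 29.35 °C

T_f ≈ 29.4 °C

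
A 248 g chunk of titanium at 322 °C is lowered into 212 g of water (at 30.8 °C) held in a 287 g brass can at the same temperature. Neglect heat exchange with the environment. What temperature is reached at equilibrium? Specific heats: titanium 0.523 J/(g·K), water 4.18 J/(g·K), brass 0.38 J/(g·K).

T_f ≈ 64.4 °C

Heat gained plus heat lost sum to zero:
248·0.523·(T − 322) + 212·4.18·(T − 30.8) + 287·0.38·(T − 30.8) = 0
129.7(T − 322) + 886.16(T − 30.8) + 109.06(T − 30.8) = 0
1124.9 T = 72417
T = 72417 / 1124.9 = 64.4 °C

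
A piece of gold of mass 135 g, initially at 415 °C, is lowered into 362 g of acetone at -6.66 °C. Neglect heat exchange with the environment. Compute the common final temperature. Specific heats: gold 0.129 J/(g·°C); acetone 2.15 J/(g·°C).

Net heat exchanged in the isolated system is zero:
135*0.129*(T − 415) + 362*2.15*(T − (-6.66)) = 0
17.41(T − 415) + 778.3(T − (-6.66)) = 0
(17.41 + 778.3) T = 17.41*415 + 778.3*(-6.66)
T ≈ 2.57 °C

T_f ≈ 2.6 °C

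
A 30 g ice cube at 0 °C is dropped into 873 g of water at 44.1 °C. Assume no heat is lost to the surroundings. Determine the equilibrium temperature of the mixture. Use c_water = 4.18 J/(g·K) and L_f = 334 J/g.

Setting the total heat transfer to zero:
fusion: m_ice L_f = 30·334 = 10020
  warm the meltwater: 125.4 T
  water cools: 873·4.18·(T − 44.1) = 3649.1(T − 44.1)
3774.5 T = 160927 − 10020 = 150907
T ≈ 39.98 °C (positive, so assuming full melt was valid).

T_f ≈ 40.0 °C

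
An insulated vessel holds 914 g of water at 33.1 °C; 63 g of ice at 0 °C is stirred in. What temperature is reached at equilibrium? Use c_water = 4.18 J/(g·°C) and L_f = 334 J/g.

Setting the total heat transfer to zero:
melt ice: 63×334 = 21042; warm the meltwater: 263.34 T; water cools: 914×4.18×(T − 33.1) = 3820.5(T − 33.1)
4083.9 T = 126459 − 21042 = 105417
T ≈ 25.81 °C — above 0 °C, consistent with complete melting.

T_f ≈ 25.8 °C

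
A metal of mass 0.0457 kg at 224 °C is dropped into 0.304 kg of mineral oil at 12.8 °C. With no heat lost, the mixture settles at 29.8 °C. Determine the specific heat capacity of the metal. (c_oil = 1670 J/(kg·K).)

c ≈ 972 J/(kg·K)

Conservation of energy gives ΣQ = 0:
0.0457×c×(29.8 − 224) + 0.304×1670×(29.8 − 12.8) = 0
-8.875 c = -8630.6
c = -8630.6/-8.875 ≈ 972.5 J/(kg·K)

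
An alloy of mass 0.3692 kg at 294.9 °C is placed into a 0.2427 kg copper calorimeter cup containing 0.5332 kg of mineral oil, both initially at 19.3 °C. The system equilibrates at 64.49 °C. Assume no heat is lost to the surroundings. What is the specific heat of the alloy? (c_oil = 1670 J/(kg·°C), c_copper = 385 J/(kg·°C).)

Taking heat into each body as positive, Σ m c ΔT = 0:
0.3692·c·(64.49 − 294.9) + 0.5332·1670·(64.49 − 19.3) + 0.2427·385·(64.49 − 19.3) = 0
-85.07 c = -44462
c = -44462/-85.07 ≈ 522.7 J/(kg·°C)

c ≈ 523 J/(kg·°C)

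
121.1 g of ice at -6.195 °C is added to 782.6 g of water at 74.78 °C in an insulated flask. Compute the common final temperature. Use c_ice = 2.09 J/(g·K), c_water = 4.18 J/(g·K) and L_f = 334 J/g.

Net heat exchanged in the isolated system is zero:
warm ice to 0 °C: 121.1×2.09×(0 − (-6.195)) = 1567.9
  fusion: m_ice L_f = 121.1×334 = 40447
  warm the meltwater: 506.2 T
  water cools: 782.6×4.18×(T − 74.78) = 3271.3(T − 74.78)
3777.5 T = 244625 − 42015 = 202610
T ≈ 53.64 °C (positive, so assuming full melt was valid).

T_f ≈ 53.6 °C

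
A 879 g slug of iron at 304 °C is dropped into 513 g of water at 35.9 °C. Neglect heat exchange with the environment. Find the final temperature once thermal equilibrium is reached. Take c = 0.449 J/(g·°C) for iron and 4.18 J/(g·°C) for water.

T_f ≈ 77.6 °C

Heat lost by the iron equals heat gained by the water:
879×0.449×(304 − T) = 513×4.18×(T − 35.9)
394.67(304 − T) = 2144.3(T − 35.9)
2539 T = 196962  ⇒  T ≈ 77.57 °C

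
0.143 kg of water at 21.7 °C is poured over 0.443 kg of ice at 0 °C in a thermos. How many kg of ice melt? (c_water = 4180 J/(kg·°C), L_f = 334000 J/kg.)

Heat available from the water dropping to 0 °C: 0.143·4180·21.7 = 12971 J.
Melting all 0.443 kg of ice would need 0.443·334000 = 147962 J.
That's not enough to melt it all — equilibrium is at 0 °C with ice remaining.
m_melt = 12971 / L_f = 0.03884 kg.

m_melted ≈ 0.0388 kg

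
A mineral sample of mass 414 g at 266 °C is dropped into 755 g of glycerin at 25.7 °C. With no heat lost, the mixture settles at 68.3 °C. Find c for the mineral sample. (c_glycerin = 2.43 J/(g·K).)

c ≈ 0.955 J/(g·K)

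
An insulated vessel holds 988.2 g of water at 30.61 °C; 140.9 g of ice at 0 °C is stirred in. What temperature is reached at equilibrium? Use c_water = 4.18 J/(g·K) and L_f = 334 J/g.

T_f ≈ 16.8 °C

Heat gained plus heat lost sum to zero:
fusion: m_ice L_f = 140.9·334 = 47061
  meltwater 0→T: 140.9·4.18·T = 588.96 T
  water cools: 988.2·4.18·(T − 30.61) = 4130.7(T − 30.61)
4719.6 T = 126440 − 47061 = 79379
T ≈ 16.82 °C (positive, so assuming full melt was valid).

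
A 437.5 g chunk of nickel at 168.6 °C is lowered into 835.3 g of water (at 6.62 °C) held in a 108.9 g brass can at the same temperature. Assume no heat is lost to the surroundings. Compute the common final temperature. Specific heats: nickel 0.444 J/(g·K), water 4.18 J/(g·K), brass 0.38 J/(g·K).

Setting the total heat transfer to zero:
437.5·0.444·(T − 168.6) + 835.3·4.18·(T − 6.62) + 108.9·0.38·(T − 6.62) = 0
194.25(T − 168.6) + 3491.6(T − 6.62) + 41.38(T − 6.62) = 0
(194.25 + 3491.6 + 41.38) T = 194.25·168.6 + 3491.6·6.62 + 41.38·6.62
T ≈ 15.06 °C

T_f ≈ 15.1 °C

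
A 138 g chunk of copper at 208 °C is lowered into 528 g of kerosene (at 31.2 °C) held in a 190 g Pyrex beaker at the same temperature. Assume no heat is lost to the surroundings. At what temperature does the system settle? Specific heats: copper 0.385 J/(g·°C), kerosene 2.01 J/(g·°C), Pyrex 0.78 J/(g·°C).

T_f ≈ 38.6 °C

Energy conservation, ΣQ = 0:
138*0.385*(T − 208) + 528*2.01*(T − 31.2) + 190*0.78*(T − 31.2) = 0
53.13(T − 208) + 1061.3(T − 31.2) + 148.2(T − 31.2) = 0
(53.13 + 1061.3 + 148.2) T = 53.13*208 + 1061.3*31.2 + 148.2*31.2
T = 48787 / 1262.6 = 38.6 °C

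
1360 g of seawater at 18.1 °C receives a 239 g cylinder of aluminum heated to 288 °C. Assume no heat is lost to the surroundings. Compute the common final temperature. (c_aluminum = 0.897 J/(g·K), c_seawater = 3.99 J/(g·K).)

T_f ≈ 28.4 °C

Let T be the final temperature. ΣQ_i = 0:
239×0.897×(T − 288) + 1360×3.99×(T − 18.1) = 0
(214.38 + 5426.4) T = 214.38×288 + 5426.4×18.1
T = 159960 / 5640.8 = 28.4 °C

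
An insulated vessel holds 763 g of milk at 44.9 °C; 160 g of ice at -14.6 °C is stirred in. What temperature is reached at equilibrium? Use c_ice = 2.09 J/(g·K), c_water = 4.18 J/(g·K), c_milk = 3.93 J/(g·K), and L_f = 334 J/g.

Let T be the final temperature. ΣQ_i = 0:
warm ice to 0 °C: 160·2.09·(0 − (-14.6)) = 4882.2
  fusion: m_ice L_f = 160·334 = 53440
  warm the meltwater: 668.8 T
  milk: 2998.6(T − 44.9)
3667.4 T = 134637 − 58322 = 76314
T ≈ 20.81 °C — above 0 °C, consistent with complete melting.

T_f ≈ 20.8 °C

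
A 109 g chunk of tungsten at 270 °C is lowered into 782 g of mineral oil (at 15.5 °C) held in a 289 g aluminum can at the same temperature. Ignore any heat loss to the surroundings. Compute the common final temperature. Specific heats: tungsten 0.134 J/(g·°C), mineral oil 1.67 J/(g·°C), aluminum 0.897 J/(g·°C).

T_f ≈ 17.9 °C

Heat gained plus heat lost sum to zero:
109·0.134·(T − 270) + 782·1.67·(T − 15.5) + 289·0.897·(T − 15.5) = 0
(14.61 + 1305.9 + 259.23) T = 14.61·270 + 1305.9·15.5 + 259.23·15.5
T ≈ 17.85 °C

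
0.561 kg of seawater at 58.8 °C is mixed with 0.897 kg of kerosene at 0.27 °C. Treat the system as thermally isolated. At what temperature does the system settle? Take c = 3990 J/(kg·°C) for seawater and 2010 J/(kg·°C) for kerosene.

T_f ≈ 32.7 °C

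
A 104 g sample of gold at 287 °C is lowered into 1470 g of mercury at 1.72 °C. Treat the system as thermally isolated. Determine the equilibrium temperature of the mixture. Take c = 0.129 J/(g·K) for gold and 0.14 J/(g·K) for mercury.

T_f ≈ 19.2 °C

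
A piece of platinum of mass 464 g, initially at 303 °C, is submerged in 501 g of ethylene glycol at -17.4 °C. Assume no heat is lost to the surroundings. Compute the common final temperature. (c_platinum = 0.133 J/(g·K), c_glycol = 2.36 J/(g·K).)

T_f ≈ -1.5 °C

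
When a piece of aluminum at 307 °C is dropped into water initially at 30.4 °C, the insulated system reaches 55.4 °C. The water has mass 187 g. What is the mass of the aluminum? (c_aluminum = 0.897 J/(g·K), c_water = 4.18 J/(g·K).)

m ≈ 86.6 g

Heat lost by the aluminum = heat gained by the water:
m·0.897·(307 − 55.4) = 187·4.18·(55.4 − 30.4)
225.69 m = 19542  ⇒  m ≈ 86.59 g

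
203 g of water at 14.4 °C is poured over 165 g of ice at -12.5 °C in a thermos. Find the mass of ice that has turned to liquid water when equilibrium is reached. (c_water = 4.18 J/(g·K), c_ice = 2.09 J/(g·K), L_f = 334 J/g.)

m_melted ≈ 23.7 g

Water can give up m c ΔT = 203·4.18·14.4 = 12219 J before reaching 0 °C.
Warming the ice to 0 °C takes 165·2.09·12.5 = 4310.6 J, leaving 7908.4 J for melting.
To melt every bit of ice: 165·334 = 55110 J.
Since 7908.4 < 55110 J, not all the ice melts; equilibrium is at 0 °C.
m_melt = 7908.4 / L_f = 23.68 g.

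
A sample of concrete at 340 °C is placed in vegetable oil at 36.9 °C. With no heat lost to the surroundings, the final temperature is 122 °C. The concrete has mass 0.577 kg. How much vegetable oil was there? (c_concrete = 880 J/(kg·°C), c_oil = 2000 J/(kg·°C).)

Let T be the final temperature. ΣQ_i = 0:
0.577·880·(122 − 340) + m·2000·(122 − 36.9) = 0
170200 m = 110692
m = 110692/170200 ≈ 0.6504 kg

m ≈ 0.65 kg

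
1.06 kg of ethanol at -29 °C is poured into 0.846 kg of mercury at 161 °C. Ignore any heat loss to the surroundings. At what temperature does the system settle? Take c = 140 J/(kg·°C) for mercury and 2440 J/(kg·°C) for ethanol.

Heat lost by the mercury equals heat gained by the ethanol:
0.846×140×(161 − T) = 1.06×2440×(T − (-29))
118.44(161 − T) = 2586.4(T − (-29))
2704.8 T = -55937  ⇒  T ≈ -20.68 °C

T_f ≈ -20.7 °C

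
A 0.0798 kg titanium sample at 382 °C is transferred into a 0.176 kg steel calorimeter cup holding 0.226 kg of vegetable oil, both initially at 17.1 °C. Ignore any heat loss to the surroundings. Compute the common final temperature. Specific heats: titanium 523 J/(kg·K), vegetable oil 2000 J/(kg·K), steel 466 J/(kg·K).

T_f ≈ 43.6 °C

T_f = Σ m_i c_i T_i / Σ m_i c_i:
T_f = (41.74×382 + 452×17.1 + 82.02×17.1) / (41.74 + 452 + 82.02)
    = 25075 / 575.75 ≈ 43.55 °C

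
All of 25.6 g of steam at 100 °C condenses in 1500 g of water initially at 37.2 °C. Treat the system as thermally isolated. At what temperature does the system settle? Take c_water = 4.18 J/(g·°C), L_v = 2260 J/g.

T_f ≈ 47.3 °C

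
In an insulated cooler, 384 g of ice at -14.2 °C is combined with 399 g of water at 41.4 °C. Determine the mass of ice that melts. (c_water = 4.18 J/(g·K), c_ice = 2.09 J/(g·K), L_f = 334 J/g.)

m_melted ≈ 173 g

Cooling the water to 0 °C releases 399·4.18·41.4 = 69048 J.
Of that, 384·2.09·14.2 = 11396 J goes to bring the ice to 0 °C, leaving 57651 J.
Fully melting the ice requires m_ice L_f = 384·334 = 128256 J.
That's not enough to melt it all — equilibrium is at 0 °C with ice remaining.
Mass melted = 57651/334 ≈ 172.6 g.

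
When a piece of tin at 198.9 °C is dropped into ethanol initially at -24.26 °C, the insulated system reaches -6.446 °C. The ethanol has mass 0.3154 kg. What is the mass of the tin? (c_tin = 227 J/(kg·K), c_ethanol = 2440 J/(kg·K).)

m ≈ 0.294 kg

Setting the total heat transfer to zero:
m·227·(-6.446 − 198.9) + 0.3154·2440·(-6.446 − (-24.26)) = 0
-46614 m = -13709
m = -13709/-46614 ≈ 0.2941 kg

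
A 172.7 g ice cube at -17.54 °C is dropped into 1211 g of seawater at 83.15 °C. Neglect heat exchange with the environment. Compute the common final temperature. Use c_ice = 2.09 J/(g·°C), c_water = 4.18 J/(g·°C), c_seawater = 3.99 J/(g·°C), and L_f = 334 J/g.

Taking heat into each body as positive, Σ m c ΔT = 0:
ice -17.54→0 °C: 172.7×2.09×17.54 = 6330.9; fusion: m_ice L_f = 172.7×334 = 57682; warm the meltwater: 721.89 T; seawater: 4831.9(T − 83.15)
5553.8 T = 401772 − 64013 = 337759
T ≈ 60.82 °C. Since T > 0 °C, the all-ice-melts assumption holds.

T_f ≈ 60.8 °C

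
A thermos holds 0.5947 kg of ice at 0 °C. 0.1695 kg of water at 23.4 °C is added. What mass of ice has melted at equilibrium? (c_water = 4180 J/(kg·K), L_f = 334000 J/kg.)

Heat available from the water dropping to 0 °C: 0.1695·4180·23.4 = 16579 J.
Fully melting the ice requires m_ice L_f = 0.5947·334000 = 198630 J.
Since 16579 < 198630 J, not all the ice melts; equilibrium is at 0 °C.
Mass melted = 16579/334000 ≈ 0.04964 kg.

m_melted ≈ 0.0496 kg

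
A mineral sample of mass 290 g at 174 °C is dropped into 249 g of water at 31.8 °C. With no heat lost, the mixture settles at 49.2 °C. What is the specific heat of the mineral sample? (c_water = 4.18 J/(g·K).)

c ≈ 0.5 J/(g·K)

Heat lost by the mineral sample = heat gained by the water:
290×c×(174 − 49.2) = 249×4.18×(49.2 − 31.8)
36192 c = 18110  ⇒  c ≈ 0.5004 J/(g·K)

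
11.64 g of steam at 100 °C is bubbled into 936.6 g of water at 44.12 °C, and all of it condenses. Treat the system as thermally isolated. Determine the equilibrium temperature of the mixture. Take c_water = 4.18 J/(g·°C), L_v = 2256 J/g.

Energy balance with sensible and latent terms:
steam→water at 100 °C releases m L_v = 11.64×2256 = 26260
  condensed water 100 °C→T: 48.66(T − 100)
  original water: 3915(T − 44.12)
3963.6 T = 26260 + 4865.5 + 172729 = 203855
T ≈ 51.43 °C — below 100 °C, confirming all the steam condensed.

T_f ≈ 51.4 °C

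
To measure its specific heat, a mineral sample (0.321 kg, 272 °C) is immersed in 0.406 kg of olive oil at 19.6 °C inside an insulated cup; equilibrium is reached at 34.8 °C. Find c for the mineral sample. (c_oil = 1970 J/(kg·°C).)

c ≈ 160 J/(kg·°C)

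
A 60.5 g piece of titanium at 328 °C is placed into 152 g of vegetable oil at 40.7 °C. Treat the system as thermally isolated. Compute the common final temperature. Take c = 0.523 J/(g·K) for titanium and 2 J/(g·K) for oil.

T_f ≈ 67.8 °C

Conservation of energy gives ΣQ = 0:
60.5*0.523*(T − 328) + 152*2*(T − 40.7) = 0
(31.64 + 304) T = 31.64*328 + 304*40.7
T = 22751 / 335.64 = 67.8 °C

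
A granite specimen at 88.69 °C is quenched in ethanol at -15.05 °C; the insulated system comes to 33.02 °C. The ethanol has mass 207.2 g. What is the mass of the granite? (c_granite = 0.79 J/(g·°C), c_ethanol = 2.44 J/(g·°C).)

m ≈ 553 g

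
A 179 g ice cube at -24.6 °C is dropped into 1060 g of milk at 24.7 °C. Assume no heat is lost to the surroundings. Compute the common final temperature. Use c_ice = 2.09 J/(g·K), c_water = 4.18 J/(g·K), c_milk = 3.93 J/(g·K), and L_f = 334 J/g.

T_f ≈ 6.9 °C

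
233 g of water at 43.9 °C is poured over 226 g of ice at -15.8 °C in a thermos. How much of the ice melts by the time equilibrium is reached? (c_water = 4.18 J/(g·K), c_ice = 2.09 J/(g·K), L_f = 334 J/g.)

Cooling the water to 0 °C releases 233×4.18×43.9 = 42756 J.
Of that, 226×2.09×15.8 = 7463 J goes to bring the ice to 0 °C, leaving 35293 J.
Melting all 226 g of ice would need 226×334 = 75484 J.
Since 35293 < 75484 J, not all the ice melts; equilibrium is at 0 °C.
m_melt = 35293 / L_f = 105.7 g.

m_melted ≈ 106 g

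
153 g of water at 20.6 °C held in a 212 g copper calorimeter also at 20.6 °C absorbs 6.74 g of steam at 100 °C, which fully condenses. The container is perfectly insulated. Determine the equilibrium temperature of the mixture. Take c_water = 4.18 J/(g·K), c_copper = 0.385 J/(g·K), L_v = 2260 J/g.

Setting the total heat transfer to zero:
condense steam: −6.74×2260 = −15232
  condensate cools 100→T: 6.74×4.18×(T − 100) = 28.17(T − 100)
  original water: 639.54(T − 20.6)
  copper cup: 212×0.385×(T − 20.6) = 81.62(T − 20.6)
749.33 T = 15232 + 2817.3 + 14856 = 32906
T ≈ 43.91 °C (< 100 °C, so full condensation is consistent).

T_f ≈ 43.9 °C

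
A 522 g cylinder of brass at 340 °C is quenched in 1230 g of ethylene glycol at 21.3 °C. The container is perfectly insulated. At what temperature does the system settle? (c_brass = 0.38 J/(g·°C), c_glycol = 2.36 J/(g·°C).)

Heat lost by the brass equals heat gained by the glycol:
522*0.38*(340 − T) = 1230*2.36*(T − 21.3)
198.36(340 − T) = 2902.8(T − 21.3)
3101.2 T = 129272  ⇒  T ≈ 41.69 °C

T_f ≈ 41.7 °C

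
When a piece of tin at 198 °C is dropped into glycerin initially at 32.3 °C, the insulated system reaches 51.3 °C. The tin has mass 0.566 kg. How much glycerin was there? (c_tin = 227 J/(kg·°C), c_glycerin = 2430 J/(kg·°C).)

Let T be the final temperature. ΣQ_i = 0:
0.566·227·(51.3 − 198) + m·2430·(51.3 − 32.3) = 0
46170 m = 18848
m = 18848/46170 ≈ 0.4082 kg

m ≈ 0.408 kg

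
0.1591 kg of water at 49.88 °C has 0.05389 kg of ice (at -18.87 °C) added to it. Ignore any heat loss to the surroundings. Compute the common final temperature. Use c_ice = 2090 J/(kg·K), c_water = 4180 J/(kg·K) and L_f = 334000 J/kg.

T_f ≈ 14.7 °C

Heat gained plus heat lost sum to zero:
warm ice to 0 °C: 0.05389×2090×(0 − (-18.87)) = 2125.3; latent heat to melt: 0.05389×334000 = 17999; meltwater 0→T: 0.05389×4180×T = 225.26 T; water: 665.04(T − 49.88)
890.3 T = 33172 − 20125 = 13048
T ≈ 14.66 °C. Since T > 0 °C, the all-ice-melts assumption holds.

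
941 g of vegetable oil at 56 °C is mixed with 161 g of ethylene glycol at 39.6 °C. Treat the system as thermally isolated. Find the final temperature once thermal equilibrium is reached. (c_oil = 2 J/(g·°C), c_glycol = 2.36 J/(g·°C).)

T_f = Σ m_i c_i T_i / Σ m_i c_i:
T_f = (1882×56 + 379.96×39.6) / (1882 + 379.96)
    = 120438 / 2262 ≈ 53.25 °C

T_f ≈ 53.2 °C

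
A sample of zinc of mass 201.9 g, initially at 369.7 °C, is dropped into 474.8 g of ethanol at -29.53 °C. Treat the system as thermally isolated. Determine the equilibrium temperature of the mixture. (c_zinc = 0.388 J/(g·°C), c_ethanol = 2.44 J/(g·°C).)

T_f ≈ -4.2 °C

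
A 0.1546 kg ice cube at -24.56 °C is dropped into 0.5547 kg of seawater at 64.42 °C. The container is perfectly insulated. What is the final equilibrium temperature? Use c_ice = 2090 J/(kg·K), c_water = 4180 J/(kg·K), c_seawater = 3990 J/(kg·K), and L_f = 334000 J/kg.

T_f ≈ 29.0 °C

Energy conservation, ΣQ = 0:
ice -24.56→0 °C: 0.1546×2090×24.56 = 7935.7; fusion: m_ice L_f = 0.1546×334000 = 51636; meltwater 0→T: 0.1546×4180×T = 646.23 T; seawater cools: 0.5547×3990×(T − 64.42) = 2213.3(T − 64.42)
2859.5 T = 142578 − 59572 = 83006
T ≈ 29.03 °C — above 0 °C, consistent with complete melting.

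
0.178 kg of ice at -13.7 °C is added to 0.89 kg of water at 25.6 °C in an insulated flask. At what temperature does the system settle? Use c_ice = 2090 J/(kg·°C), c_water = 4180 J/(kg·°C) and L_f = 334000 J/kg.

T_f ≈ 6.9 °C

Taking heat into each body as positive, Σ m c ΔT = 0:
ice -13.7→0 °C: 0.178×2090×13.7 = 5096.7; fusion: m_ice L_f = 0.178×334000 = 59452; warm the meltwater: 744.04 T; water: 3720.2(T − 25.6)
4464.2 T = 95237 − 64549 = 30688
T ≈ 6.87 °C — above 0 °C, consistent with complete melting.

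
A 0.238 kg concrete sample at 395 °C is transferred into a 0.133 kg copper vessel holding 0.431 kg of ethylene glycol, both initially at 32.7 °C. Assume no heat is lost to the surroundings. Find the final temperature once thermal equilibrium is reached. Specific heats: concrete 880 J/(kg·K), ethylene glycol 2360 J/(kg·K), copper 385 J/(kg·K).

Setting the total heat transfer to zero:
0.238·880·(T − 395) + 0.431·2360·(T − 32.7) + 0.133·385·(T − 32.7) = 0
1277.8 T = 117664
T = 117664 / 1277.8 = 92.1 °C

T_f ≈ 92.1 °C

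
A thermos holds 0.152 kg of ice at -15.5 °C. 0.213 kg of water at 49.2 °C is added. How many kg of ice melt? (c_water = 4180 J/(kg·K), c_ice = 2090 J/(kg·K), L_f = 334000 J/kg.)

m_melted ≈ 0.116 kg

Heat available from the water dropping to 0 °C: 0.213×4180×49.2 = 43805 J.
Warming the ice to 0 °C takes 0.152×2090×15.5 = 4924 J, leaving 38881 J for melting.
Fully melting the ice requires m_ice L_f = 0.152×334000 = 50768 J.
Since 38881 < 50768 J, not all the ice melts; equilibrium is at 0 °C.
m_melt = 38881 / L_f = 0.1164 kg.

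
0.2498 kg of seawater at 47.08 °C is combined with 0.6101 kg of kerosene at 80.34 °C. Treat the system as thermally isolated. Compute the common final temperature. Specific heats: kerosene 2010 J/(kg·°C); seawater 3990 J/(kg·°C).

T_f = Σ m_i c_i T_i / Σ m_i c_i:
T_f = (1226.3·80.34 + 996.7·47.08) / (1226.3 + 996.7)
    = 145446 / 2223 ≈ 65.43 °C

T_f ≈ 65.4 °C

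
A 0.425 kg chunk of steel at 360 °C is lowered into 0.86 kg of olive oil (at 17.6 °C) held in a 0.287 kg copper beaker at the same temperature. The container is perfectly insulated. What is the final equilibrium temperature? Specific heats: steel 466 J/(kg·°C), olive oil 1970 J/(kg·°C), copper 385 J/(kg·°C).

T_f is the heat-capacity-weighted average of the initial temperatures:
T_f = (198.05·360 + 1694.2·17.6 + 110.49·17.6) / (198.05 + 1694.2 + 110.49)
    = 103061 / 2002.7 ≈ 51.46 °C

T_f ≈ 51.5 °C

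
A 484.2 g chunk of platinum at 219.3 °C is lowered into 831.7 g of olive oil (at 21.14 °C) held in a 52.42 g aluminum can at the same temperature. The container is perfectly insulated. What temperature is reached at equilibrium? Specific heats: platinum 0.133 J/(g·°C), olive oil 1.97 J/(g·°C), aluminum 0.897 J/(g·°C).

T_f ≈ 28.4 °C

T_f is the heat-capacity-weighted average of the initial temperatures:
T_f = (64.4×219.3 + 1638.4×21.14 + 47.02×21.14) / (64.4 + 1638.4 + 47.02)
    = 49753 / 1749.9 ≈ 28.43 °C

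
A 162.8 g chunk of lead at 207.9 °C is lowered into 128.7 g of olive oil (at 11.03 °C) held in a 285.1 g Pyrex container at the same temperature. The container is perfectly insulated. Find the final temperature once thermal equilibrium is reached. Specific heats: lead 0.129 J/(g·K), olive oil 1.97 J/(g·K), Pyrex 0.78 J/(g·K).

Setting the total heat transfer to zero:
162.8×0.129×(T − 207.9) + 128.7×1.97×(T − 11.03) + 285.1×0.78×(T − 11.03) = 0
21(T − 207.9) + 253.54(T − 11.03) + 222.38(T − 11.03) = 0
(21 + 253.54 + 222.38) T = 21×207.9 + 253.54×11.03 + 222.38×11.03
T ≈ 19.35 °C

T_f ≈ 19.4 °C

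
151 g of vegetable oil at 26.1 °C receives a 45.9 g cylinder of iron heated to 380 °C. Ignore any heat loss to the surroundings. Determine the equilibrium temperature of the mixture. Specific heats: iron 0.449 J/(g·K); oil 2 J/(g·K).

Setting the total heat transfer to zero:
45.9*0.449*(T − 380) + 151*2*(T − 26.1) = 0
20.61(T − 380) + 302(T − 26.1) = 0
(20.61 + 302) T = 20.61*380 + 302*26.1
T = 15714 / 322.61 = 48.7 °C

T_f ≈ 48.7 °C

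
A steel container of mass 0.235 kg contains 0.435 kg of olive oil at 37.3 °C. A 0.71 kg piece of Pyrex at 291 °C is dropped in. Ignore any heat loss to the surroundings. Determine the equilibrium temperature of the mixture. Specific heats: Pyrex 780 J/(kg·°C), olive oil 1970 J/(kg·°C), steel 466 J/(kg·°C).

T_f ≈ 129.7 °C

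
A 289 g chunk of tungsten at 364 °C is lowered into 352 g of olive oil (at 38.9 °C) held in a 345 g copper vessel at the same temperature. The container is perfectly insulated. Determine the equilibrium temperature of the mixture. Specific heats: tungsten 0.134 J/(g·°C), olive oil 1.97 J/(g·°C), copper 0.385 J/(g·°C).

Net heat exchanged in the isolated system is zero:
289×0.134×(T − 364) + 352×1.97×(T − 38.9) + 345×0.385×(T − 38.9) = 0
38.73(T − 364) + 693.44(T − 38.9) + 132.83(T − 38.9) = 0
864.99 T = 46238
T = 46238 / 864.99 = 53.5 °C

T_f ≈ 53.5 °C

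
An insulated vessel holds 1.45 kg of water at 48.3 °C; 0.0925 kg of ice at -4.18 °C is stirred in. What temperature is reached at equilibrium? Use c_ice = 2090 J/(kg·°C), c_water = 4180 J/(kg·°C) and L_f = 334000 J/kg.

Let T be the final temperature. ΣQ_i = 0:
ice -4.18→0 °C: 0.0925·2090·4.18 = 808.1; fusion: m_ice L_f = 0.0925·334000 = 30895; warm the meltwater: 386.65 T; water: 6061(T − 48.3)
6447.6 T = 292746 − 31703 = 261043
T ≈ 40.49 °C. Since T > 0 °C, the all-ice-melts assumption holds.

T_f ≈ 40.5 °C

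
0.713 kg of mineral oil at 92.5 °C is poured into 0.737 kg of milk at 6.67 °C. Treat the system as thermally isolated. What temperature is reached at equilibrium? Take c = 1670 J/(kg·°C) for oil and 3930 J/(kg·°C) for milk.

T_f ≈ 31.7 °C

|Q_oil| = |Q_milk|:
0.713·1670·(92.5 − T) = 0.737·3930·(T − 6.67)
1190.7(92.5 − T) = 2896.4(T − 6.67)
4087.1 T = 129460  ⇒  T ≈ 31.68 °C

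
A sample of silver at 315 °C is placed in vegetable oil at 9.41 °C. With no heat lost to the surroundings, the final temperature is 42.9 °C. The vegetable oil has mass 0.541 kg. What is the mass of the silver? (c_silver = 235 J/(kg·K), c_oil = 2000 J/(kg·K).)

m ≈ 0.567 kg

Heat lost by the silver = heat gained by the oil:
m·235·(315 − 42.9) = 0.541·2000·(42.9 − 9.41)
63944 m = 36236  ⇒  m ≈ 0.5667 kg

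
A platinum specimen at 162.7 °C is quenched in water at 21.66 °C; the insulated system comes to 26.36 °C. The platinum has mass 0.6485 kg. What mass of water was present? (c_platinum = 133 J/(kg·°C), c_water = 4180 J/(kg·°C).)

Conservation of energy gives ΣQ = 0:
0.6485×133×(26.36 − 162.7) + m×4180×(26.36 − 21.66) = 0
19646 m = 11759
m = 11759/19646 ≈ 0.5986 kg

m ≈ 0.599 kg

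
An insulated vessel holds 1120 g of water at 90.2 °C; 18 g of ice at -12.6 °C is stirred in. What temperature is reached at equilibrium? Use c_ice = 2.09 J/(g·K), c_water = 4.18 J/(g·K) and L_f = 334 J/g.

Energy conservation, ΣQ = 0:
warm ice to 0 °C: 18·2.09·(0 − (-12.6)) = 474.01
  latent heat to melt: 18·334 = 6012
  meltwater 0→T: 18·4.18·T = 75.24 T
  water cools: 1120·4.18·(T − 90.2) = 4681.6(T − 90.2)
4756.8 T = 422280 − 6486 = 415794
T ≈ 87.41 °C (positive, so assuming full melt was valid).

T_f ≈ 87.4 °C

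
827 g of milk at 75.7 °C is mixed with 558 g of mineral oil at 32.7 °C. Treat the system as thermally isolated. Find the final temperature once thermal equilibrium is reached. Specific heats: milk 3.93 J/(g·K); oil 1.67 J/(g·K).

T_f ≈ 66.1 °C

Setting the total heat transfer to zero:
827·3.93·(T − 75.7) + 558·1.67·(T − 32.7) = 0
3250.1(T − 75.7) + 931.86(T − 32.7) = 0
(3250.1 + 931.86) T = 3250.1·75.7 + 931.86·32.7
T = 276505/4182 ≈ 66.12 °C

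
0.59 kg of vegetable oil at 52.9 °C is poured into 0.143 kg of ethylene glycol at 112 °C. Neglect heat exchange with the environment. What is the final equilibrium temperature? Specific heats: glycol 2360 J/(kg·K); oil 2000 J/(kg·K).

T_f ≈ 66.0 °C

Let T be the final temperature. ΣQ_i = 0:
0.143·2360·(T − 112) + 0.59·2000·(T − 52.9) = 0
337.48(T − 112) + 1180(T − 52.9) = 0
(337.48 + 1180) T = 337.48·112 + 1180·52.9
T = 100220/1517.5 ≈ 66.04 °C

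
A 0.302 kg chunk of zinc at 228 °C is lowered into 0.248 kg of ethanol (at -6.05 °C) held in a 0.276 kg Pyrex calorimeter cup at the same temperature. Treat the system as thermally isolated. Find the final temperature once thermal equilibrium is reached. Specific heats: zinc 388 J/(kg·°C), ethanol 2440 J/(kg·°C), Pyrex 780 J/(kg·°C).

T_f ≈ 23.2 °C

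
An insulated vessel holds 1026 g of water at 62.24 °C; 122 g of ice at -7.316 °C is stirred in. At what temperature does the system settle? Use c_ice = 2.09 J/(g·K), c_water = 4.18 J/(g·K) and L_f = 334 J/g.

T_f ≈ 46.7 °C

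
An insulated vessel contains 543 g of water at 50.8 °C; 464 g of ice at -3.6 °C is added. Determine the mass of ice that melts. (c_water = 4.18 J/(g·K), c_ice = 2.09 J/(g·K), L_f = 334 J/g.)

m_melted ≈ 335 g

Heat available from the water dropping to 0 °C: 543×4.18×50.8 = 115303 J.
Warming the ice to 0 °C takes 464×2.09×3.6 = 3491.1 J, leaving 111812 J for melting.
Fully melting the ice requires m_ice L_f = 464×334 = 154976 J.
Since 111812 < 154976 J, not all the ice melts; equilibrium is at 0 °C.
Mass melted = 111812/334 ≈ 334.8 g.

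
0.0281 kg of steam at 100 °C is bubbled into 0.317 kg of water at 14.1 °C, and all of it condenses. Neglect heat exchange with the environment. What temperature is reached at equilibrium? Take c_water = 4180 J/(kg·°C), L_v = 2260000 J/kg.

T_f ≈ 65.1 °C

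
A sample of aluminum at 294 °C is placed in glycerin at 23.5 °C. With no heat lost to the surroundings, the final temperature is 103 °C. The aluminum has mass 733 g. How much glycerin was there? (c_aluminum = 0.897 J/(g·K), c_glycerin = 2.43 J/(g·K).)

m ≈ 650 g

|Q_aluminum| = |Q_glycerin|:
733×0.897×(294 − 103) = m×2.43×(103 − 23.5)
193.19 m = 125583  ⇒  m ≈ 650.1 g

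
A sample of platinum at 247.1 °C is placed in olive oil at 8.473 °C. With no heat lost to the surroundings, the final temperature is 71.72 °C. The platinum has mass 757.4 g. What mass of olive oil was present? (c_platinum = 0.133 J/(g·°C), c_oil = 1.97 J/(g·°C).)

m ≈ 142 g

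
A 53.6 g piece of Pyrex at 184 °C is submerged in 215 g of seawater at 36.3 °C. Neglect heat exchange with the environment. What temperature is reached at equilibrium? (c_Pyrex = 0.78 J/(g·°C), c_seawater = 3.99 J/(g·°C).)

Let T be the final temperature. ΣQ_i = 0:
53.6×0.78×(T − 184) + 215×3.99×(T − 36.3) = 0
41.81(T − 184) + 857.85(T − 36.3) = 0
(41.81 + 857.85) T = 41.81×184 + 857.85×36.3
T ≈ 43.16 °C

T_f ≈ 43.2 °C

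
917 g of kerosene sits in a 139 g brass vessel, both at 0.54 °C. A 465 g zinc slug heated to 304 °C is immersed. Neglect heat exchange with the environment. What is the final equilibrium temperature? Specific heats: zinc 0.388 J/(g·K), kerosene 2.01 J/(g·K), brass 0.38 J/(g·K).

T_f ≈ 26.9 °C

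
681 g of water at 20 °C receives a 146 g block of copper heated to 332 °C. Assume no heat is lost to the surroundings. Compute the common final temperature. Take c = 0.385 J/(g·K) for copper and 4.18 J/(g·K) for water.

Heat lost by the copper equals heat gained by the water:
146*0.385*(332 − T) = 681*4.18*(T − 20)
56.21(332 − T) = 2846.6(T − 20)
2902.8 T = 75593  ⇒  T ≈ 26.04 °C

T_f ≈ 26.0 °C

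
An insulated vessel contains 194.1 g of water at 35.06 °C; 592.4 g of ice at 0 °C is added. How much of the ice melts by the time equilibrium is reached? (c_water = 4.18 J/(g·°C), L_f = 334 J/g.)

m_melted ≈ 85.2 g

Water can give up m c ΔT = 194.1·4.18·35.06 = 28446 J before reaching 0 °C.
Melting all 592.4 g of ice would need 592.4·334 = 197862 J.
Since 28446 < 197862 J, not all the ice melts; equilibrium is at 0 °C.
m_melted·334 = 28446  ⇒  m_melted ≈ 85.17 g.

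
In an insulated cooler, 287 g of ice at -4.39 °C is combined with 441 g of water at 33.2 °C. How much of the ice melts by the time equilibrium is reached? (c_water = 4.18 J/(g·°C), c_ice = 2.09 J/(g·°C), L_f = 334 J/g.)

Heat available from the water dropping to 0 °C: 441·4.18·33.2 = 61200 J.
Of that, 287·2.09·4.39 = 2633.3 J goes to bring the ice to 0 °C, leaving 58567 J.
Fully melting the ice requires m_ice L_f = 287·334 = 95858 J.
58567 J < 95858 J, so only part of the ice melts and the system sits at 0 °C.
m_melt = 58567 / L_f = 175.4 g.

m_melted ≈ 175 g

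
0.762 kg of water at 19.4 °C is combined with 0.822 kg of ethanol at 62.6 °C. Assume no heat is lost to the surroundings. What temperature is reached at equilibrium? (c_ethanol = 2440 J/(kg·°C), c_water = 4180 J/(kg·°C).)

Energy conservation, ΣQ = 0:
0.822·2440·(T − 62.6) + 0.762·4180·(T − 19.4) = 0
5190.8 T = 187348
T ≈ 36.09 °C

T_f ≈ 36.1 °C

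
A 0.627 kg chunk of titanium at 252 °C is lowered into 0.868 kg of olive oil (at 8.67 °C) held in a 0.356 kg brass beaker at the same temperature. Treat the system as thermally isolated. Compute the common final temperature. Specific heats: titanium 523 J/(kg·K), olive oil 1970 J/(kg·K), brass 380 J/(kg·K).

T_f ≈ 45.4 °C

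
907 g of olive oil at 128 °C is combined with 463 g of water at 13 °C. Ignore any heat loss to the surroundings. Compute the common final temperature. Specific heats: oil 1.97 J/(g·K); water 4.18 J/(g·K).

T_f ≈ 68.2 °C

|Q_oil| = |Q_water|:
907*1.97*(128 − T) = 463*4.18*(T − 13)
1786.8(128 − T) = 1935.3(T − 13)
3722.1 T = 253869  ⇒  T ≈ 68.21 °C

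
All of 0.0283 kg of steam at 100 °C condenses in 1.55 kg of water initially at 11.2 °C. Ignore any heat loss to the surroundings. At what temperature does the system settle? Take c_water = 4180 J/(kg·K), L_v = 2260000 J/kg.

T_f ≈ 22.5 °C

Let T be the final temperature. ΣQ_i = 0:
steam→water at 100 °C releases m L_v = 0.0283×2260000 = 63958
  condensed water 100 °C→T: 118.29(T − 100)
  original water: 6479(T − 11.2)
6597.3 T = 63958 + 11829 + 72565 = 148352
T ≈ 22.49 °C — below 100 °C, confirming all the steam condensed.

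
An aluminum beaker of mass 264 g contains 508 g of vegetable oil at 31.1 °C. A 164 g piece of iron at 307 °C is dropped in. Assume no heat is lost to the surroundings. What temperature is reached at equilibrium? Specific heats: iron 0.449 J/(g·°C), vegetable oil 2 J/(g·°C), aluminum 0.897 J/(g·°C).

T_f ≈ 46.4 °C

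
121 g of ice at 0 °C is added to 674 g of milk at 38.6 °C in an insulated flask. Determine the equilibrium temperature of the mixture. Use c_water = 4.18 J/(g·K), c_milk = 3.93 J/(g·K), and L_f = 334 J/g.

T_f ≈ 19.6 °C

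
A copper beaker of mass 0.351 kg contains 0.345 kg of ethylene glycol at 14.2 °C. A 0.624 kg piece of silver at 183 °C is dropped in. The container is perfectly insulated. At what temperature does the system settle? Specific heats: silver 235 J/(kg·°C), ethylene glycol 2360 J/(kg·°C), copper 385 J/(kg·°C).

T_f ≈ 36.8 °C

Taking heat into each body as positive, Σ m c ΔT = 0:
0.624·235·(T − 183) + 0.345·2360·(T − 14.2) + 0.351·385·(T − 14.2) = 0
146.64(T − 183) + 814.2(T − 14.2) + 135.13(T − 14.2) = 0
1096 T = 40316
T ≈ 36.79 °C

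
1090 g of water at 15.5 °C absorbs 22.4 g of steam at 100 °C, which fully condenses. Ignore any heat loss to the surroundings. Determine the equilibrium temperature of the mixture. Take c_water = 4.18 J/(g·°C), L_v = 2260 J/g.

T_f ≈ 28.1 °C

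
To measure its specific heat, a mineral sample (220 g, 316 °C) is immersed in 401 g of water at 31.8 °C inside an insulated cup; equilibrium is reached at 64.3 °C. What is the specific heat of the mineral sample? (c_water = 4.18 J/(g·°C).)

c ≈ 0.984 J/(g·°C)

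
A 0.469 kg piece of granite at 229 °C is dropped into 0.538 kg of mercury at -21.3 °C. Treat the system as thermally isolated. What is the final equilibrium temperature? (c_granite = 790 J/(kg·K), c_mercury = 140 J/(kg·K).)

Taking heat into each body as positive, Σ m c ΔT = 0:
0.469×790×(T − 229) + 0.538×140×(T − (-21.3)) = 0
370.51(T − 229) + 75.32(T − (-21.3)) = 0
445.83 T = 83242
T = 83242/445.83 ≈ 186.71 °C

T_f ≈ 186.7 °C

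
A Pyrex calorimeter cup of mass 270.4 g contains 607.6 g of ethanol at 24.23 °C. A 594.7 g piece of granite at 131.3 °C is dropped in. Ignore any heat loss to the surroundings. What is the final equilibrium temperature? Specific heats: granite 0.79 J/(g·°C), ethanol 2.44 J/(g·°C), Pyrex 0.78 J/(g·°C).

Taking heat into each body as positive, Σ m c ΔT = 0:
594.7×0.79×(T − 131.3) + 607.6×2.44×(T − 24.23) + 270.4×0.78×(T − 24.23) = 0
2163.3 T = 102719
T ≈ 47.48 °C

T_f ≈ 47.5 °C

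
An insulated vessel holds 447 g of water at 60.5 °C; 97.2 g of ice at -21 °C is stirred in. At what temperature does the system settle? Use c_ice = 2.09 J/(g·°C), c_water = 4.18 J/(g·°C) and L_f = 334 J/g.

Net heat exchanged in the isolated system is zero:
ice -21→0 °C: 97.2×2.09×21 = 4266.1
  fusion: m_ice L_f = 97.2×334 = 32465
  meltwater 0→T: 97.2×4.18×T = 406.3 T
  water cools: 447×4.18×(T − 60.5) = 1868.5(T − 60.5)
2274.8 T = 113042 − 36731 = 76311
T ≈ 33.55 °C. Since T > 0 °C, the all-ice-melts assumption holds.

T_f ≈ 33.5 °C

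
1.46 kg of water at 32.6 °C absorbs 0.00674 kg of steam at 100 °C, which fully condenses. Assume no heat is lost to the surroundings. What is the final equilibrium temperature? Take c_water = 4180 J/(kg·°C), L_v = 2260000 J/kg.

T_f ≈ 35.4 °C

Sum of m c ΔT and latent-heat terms is zero:
condense steam: −0.00674·2260000 = −15232
  condensed water 100 °C→T: 28.17(T − 100)
  water warms: 1.46·4180·(T − 32.6) = 6102.8(T − 32.6)
6131 T = 15232 + 2817.3 + 198951 = 217001
T ≈ 35.39 °C — below 100 °C, confirming all the steam condensed.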